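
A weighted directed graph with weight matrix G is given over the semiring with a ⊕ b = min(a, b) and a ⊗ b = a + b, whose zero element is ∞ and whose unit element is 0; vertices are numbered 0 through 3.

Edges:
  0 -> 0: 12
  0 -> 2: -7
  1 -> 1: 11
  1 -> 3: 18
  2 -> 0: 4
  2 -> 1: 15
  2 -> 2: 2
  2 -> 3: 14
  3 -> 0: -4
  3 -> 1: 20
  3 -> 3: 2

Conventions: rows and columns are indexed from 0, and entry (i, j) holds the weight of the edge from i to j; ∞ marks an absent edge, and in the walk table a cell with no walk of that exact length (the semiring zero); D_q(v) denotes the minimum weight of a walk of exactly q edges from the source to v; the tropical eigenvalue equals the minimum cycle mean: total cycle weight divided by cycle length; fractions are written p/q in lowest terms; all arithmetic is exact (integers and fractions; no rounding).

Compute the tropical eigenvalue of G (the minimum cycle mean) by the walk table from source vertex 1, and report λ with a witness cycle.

q=0: [∞, 0, ∞, ∞]
q=1: [∞, 11, ∞, 18]
q=2: [14, 22, ∞, 20]
q=3: [16, 33, 7, 22]
q=4: [11, 22, 9, 21]
Optimal cycle mean attained by: cycle 0->2->0, total (-7) + 4, length 2.
Answer: λ = -3/2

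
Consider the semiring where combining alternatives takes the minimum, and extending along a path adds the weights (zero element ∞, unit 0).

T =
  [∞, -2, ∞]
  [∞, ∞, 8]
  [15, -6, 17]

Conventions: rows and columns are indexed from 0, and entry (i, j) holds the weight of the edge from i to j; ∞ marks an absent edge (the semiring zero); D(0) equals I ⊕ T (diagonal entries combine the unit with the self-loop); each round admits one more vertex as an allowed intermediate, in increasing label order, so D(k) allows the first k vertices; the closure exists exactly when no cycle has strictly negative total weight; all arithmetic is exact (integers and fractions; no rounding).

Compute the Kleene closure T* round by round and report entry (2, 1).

D(0):
  [0, -2, ∞]
  [∞, 0, 8]
  [15, -6, 0]
D(1):
  [0, -2, ∞]
  [∞, 0, 8]
  [15, -6, 0]
D(2):
  [0, -2, 6]
  [∞, 0, 8]
  [15, -6, 0]
D(3):
  [0, -2, 6]
  [23, 0, 8]
  [15, -6, 0]
Answer: T*[2][1] = -6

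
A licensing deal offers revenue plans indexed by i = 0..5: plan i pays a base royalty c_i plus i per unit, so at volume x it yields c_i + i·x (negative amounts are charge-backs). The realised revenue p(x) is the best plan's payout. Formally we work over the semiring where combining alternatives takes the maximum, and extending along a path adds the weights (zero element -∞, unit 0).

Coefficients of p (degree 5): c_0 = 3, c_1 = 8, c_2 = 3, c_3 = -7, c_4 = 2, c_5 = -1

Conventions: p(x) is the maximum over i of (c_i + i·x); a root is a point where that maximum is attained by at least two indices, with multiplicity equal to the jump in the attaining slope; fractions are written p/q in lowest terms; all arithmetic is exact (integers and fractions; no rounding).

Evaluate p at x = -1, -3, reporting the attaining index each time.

p(-1) = max(3+0·(-1)=3, 8+1·(-1)=7, 3+2·(-1)=1, -7+3·(-1)=-10, 2+4·(-1)=-2, -1+5·(-1)=-6) = 7 (attained by i=1)
p(-3) = max(3+0·(-3)=3, 8+1·(-3)=5, 3+2·(-3)=-3, -7+3·(-3)=-16, 2+4·(-3)=-10, -1+5·(-3)=-16) = 5 (attained by i=1)
Answer: p(-1) = 7; p(-3) = 5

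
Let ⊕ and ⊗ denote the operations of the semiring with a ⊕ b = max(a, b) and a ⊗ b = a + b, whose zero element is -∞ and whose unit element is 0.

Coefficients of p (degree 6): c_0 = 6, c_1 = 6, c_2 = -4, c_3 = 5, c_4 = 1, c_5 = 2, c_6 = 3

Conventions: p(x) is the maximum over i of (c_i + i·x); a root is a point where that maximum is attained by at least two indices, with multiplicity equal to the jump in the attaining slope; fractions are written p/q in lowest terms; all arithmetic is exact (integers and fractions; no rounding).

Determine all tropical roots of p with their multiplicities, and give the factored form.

hull edge (i=0, c=6) to (i=1, c=6): slope 0, span 1
hull edge (i=1, c=6) to (i=3, c=5): slope -1/2, span 2
hull edge (i=3, c=5) to (i=6, c=3): slope -2/3, span 3
Factored form: p(x) = 3 ⊗ (x ⊕ 0) ⊗ (x ⊕ 1/2) ⊗ (x ⊕ 1/2) ⊗ (x ⊕ 2/3) ⊗ (x ⊕ 2/3) ⊗ (x ⊕ 2/3)
Answer: roots = 0 (mult 1), 1/2 (mult 2), 2/3 (mult 3)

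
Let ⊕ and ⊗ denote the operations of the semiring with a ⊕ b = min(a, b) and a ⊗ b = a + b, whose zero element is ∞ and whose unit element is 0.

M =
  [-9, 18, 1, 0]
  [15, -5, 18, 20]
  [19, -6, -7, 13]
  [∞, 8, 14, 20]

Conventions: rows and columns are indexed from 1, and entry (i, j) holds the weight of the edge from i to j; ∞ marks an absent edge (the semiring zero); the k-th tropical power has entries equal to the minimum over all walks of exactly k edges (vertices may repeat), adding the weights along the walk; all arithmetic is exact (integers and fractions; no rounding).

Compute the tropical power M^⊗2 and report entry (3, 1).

M^⊗2:
  [-18, -5, -8, -9]
  [6, -10, 11, 15]
  [9, -13, -14, 6]
  [23, 3, 7, 27]
Key observation: the optimum is the walk 3->2->1, with weight (-6) + 15 = 9.
Optimal value attained by: walk 3->2->1.
Answer: (M^⊗2)[3][1] = 9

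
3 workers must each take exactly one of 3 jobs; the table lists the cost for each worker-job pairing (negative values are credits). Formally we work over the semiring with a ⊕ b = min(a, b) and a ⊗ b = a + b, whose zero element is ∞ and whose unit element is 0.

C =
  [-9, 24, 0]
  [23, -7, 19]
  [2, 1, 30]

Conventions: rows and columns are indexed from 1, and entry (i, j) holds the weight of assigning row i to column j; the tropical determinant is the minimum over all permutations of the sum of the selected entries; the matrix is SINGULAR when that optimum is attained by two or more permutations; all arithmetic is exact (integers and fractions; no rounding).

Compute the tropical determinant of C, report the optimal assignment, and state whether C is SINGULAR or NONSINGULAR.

σ = (1, 2, 3): (-9) + (-7) + 30 = 14
σ = (1, 3, 2): (-9) + 19 + 1 = 11
σ = (2, 1, 3): 24 + 23 + 30 = 77
σ = (2, 3, 1): 24 + 19 + 2 = 45
σ = (3, 1, 2): 0 + 23 + 1 = 24
σ = (3, 2, 1): 0 + (-7) + 2 = -5
Optimal value attained by: σ = (3, 2, 1).
Answer: det⊕(C) = -5; verdict: NONSINGULAR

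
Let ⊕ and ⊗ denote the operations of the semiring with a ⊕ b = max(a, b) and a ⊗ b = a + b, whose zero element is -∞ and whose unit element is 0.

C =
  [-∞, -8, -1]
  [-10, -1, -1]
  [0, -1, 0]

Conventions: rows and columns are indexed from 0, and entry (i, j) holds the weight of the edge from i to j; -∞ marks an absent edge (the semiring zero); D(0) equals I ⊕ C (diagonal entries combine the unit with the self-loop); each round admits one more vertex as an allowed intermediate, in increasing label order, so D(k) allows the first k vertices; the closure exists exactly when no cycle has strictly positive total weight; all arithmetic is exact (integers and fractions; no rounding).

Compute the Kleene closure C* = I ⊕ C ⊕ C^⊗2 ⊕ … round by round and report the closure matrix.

D(0):
  [0, -8, -1]
  [-10, 0, -1]
  [0, -1, 0]
D(1):
  [0, -8, -1]
  [-10, 0, -1]
  [0, -1, 0]
D(2):
  [0, -8, -1]
  [-10, 0, -1]
  [0, -1, 0]
D(3):
  [0, -2, -1]
  [-1, 0, -1]
  [0, -1, 0]
Answer: C* = [[0, -2, -1], [-1, 0, -1], [0, -1, 0]]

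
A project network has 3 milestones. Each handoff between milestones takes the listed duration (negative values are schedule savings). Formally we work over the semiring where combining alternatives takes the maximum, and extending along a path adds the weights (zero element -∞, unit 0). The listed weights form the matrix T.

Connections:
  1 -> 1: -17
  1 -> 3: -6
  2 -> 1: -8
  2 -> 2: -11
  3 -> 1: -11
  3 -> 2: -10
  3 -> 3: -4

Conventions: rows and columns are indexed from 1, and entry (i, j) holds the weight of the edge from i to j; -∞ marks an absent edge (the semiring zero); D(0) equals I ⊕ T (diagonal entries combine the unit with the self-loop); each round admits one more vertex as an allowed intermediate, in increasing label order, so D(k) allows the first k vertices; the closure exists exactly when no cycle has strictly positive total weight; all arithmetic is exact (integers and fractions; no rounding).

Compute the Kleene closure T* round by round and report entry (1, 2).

D(0):
  [0, -∞, -6]
  [-8, 0, -∞]
  [-11, -10, 0]
D(1):
  [0, -∞, -6]
  [-8, 0, -14]
  [-11, -10, 0]
D(2):
  [0, -∞, -6]
  [-8, 0, -14]
  [-11, -10, 0]
D(3):
  [0, -16, -6]
  [-8, 0, -14]
  [-11, -10, 0]
Answer: T*[1][2] = -16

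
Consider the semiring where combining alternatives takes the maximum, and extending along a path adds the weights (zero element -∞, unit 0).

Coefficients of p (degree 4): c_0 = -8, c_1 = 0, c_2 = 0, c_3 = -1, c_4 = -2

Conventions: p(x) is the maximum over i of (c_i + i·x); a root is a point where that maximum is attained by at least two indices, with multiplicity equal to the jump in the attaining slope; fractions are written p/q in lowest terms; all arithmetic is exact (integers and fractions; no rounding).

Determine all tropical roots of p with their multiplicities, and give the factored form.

hull edge (i=0, c=-8) to (i=1, c=0): slope 8, span 1
hull edge (i=1, c=0) to (i=2, c=0): slope 0, span 1
hull edge (i=2, c=0) to (i=4, c=-2): slope -1, span 2
Factored form: p(x) = -2 ⊗ (x ⊕ (-8)) ⊗ (x ⊕ 0) ⊗ (x ⊕ 1) ⊗ (x ⊕ 1)
Answer: roots = -8 (mult 1), 0 (mult 1), 1 (mult 2)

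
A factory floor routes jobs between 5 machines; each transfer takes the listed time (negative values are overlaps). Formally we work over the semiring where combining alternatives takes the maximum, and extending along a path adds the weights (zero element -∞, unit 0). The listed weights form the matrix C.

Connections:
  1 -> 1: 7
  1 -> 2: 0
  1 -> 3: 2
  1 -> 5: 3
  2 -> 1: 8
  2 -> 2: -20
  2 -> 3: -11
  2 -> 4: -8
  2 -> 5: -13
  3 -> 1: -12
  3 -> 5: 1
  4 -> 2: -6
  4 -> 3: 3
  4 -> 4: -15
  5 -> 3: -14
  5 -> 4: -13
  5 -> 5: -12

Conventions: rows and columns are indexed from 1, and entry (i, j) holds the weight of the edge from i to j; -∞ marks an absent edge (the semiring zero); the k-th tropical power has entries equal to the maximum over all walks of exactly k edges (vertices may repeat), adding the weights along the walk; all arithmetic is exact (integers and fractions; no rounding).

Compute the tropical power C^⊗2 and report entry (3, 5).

C^⊗2:
  [14, 7, 9, -8, 10]
  [15, 8, 10, -23, 11]
  [-5, -12, -10, -12, -9]
  [2, -21, -12, -14, 4]
  [-26, -19, -10, -25, -13]
Key observation: the optimum is the walk 3->1->5, with weight (-12) + 3 = -9.
Optimal value attained by: walk 3->1->5.
Answer: (C^⊗2)[3][5] = -9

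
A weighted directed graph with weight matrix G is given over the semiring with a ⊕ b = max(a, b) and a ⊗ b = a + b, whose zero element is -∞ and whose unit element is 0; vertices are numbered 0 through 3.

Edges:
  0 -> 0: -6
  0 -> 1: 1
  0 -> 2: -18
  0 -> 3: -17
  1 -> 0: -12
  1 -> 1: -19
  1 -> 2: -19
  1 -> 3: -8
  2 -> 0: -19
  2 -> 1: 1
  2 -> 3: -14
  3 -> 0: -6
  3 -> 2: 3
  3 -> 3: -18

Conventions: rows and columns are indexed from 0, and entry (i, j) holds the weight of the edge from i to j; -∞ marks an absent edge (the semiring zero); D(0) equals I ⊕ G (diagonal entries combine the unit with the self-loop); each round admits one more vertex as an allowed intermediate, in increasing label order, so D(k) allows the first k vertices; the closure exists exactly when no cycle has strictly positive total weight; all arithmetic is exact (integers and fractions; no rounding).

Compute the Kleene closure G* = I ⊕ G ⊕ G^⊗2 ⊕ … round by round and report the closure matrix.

D(0):
  [0, 1, -18, -17]
  [-12, 0, -19, -8]
  [-19, 1, 0, -14]
  [-6, -∞, 3, 0]
D(1):
  [0, 1, -18, -17]
  [-12, 0, -19, -8]
  [-19, 1, 0, -14]
  [-6, -5, 3, 0]
D(2):
  [0, 1, -18, -7]
  [-12, 0, -19, -8]
  [-11, 1, 0, -7]
  [-6, -5, 3, 0]
D(3):
  [0, 1, -18, -7]
  [-12, 0, -19, -8]
  [-11, 1, 0, -7]
  [-6, 4, 3, 0]
D(4):
  [0, 1, -4, -7]
  [-12, 0, -5, -8]
  [-11, 1, 0, -7]
  [-6, 4, 3, 0]
Answer: G* = [[0, 1, -4, -7], [-12, 0, -5, -8], [-11, 1, 0, -7], [-6, 4, 3, 0]]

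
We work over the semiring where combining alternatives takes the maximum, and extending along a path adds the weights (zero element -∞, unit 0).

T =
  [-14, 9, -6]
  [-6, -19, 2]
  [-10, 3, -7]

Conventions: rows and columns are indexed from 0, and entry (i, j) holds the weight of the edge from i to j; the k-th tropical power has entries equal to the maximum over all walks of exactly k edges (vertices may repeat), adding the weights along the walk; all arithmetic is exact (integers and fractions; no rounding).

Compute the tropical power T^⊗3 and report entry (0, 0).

T^⊗2:
  [3, -3, 11]
  [-8, 5, -5]
  [-3, -1, 5]
T^⊗3:
  [1, 14, 4]
  [-1, 1, 7]
  [-5, 8, 1]
Key observation: the optimum is the walk 0->1->2->0, with weight 9 + 2 + (-10) = 1.
Optimal value attained by: walk 0->1->2->0.
Answer: (T^⊗3)[0][0] = 1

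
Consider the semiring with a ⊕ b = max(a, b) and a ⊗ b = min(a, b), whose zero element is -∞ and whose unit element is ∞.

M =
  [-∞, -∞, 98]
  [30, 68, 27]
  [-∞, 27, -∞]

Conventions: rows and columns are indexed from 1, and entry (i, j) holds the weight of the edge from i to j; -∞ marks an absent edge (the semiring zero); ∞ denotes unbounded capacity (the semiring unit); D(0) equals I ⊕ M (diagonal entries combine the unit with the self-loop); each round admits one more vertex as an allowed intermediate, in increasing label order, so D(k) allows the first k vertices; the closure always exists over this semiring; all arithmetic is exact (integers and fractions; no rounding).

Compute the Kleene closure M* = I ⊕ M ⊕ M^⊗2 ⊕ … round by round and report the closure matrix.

D(0):
  [∞, -∞, 98]
  [30, ∞, 27]
  [-∞, 27, ∞]
D(1):
  [∞, -∞, 98]
  [30, ∞, 30]
  [-∞, 27, ∞]
D(2):
  [∞, -∞, 98]
  [30, ∞, 30]
  [27, 27, ∞]
D(3):
  [∞, 27, 98]
  [30, ∞, 30]
  [27, 27, ∞]
Answer: M* = [[∞, 27, 98], [30, ∞, 30], [27, 27, ∞]]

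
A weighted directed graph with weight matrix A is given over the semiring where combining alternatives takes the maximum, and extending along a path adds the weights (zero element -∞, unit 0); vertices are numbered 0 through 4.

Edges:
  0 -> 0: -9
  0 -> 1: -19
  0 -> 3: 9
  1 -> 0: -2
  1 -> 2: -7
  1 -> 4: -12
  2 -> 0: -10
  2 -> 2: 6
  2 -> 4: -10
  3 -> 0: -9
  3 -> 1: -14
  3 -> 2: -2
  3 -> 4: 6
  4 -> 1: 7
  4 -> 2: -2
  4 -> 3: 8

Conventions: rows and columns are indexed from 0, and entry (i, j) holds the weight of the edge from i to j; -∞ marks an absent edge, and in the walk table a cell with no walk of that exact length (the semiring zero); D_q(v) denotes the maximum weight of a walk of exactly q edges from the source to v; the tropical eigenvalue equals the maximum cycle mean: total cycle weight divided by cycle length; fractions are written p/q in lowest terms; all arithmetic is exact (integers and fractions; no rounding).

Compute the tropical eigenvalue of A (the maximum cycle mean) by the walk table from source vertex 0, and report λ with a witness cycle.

q=0: [0, -∞, -∞, -∞, -∞]
q=1: [-9, -19, -∞, 9, -∞]
q=2: [0, -5, 7, 0, 15]
q=3: [-3, 22, 13, 23, 6]
q=4: [20, 13, 21, 14, 29]
q=5: [11, 36, 27, 37, 20]
Optimal cycle mean attained by: cycle 3->4->3, total 6 + 8, length 2.
Answer: λ = 7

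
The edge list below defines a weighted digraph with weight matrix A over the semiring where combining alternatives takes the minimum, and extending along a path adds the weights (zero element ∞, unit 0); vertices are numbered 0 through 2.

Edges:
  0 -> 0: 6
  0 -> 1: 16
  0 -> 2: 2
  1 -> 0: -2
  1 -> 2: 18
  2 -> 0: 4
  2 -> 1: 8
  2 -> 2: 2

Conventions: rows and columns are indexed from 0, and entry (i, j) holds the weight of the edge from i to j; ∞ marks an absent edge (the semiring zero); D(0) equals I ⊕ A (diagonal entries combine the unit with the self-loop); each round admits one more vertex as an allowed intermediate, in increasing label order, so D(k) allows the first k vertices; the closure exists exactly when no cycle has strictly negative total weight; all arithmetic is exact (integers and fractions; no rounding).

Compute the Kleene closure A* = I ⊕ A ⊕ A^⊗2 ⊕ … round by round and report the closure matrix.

D(0):
  [0, 16, 2]
  [-2, 0, 18]
  [4, 8, 0]
D(1):
  [0, 16, 2]
  [-2, 0, 0]
  [4, 8, 0]
D(2):
  [0, 16, 2]
  [-2, 0, 0]
  [4, 8, 0]
D(3):
  [0, 10, 2]
  [-2, 0, 0]
  [4, 8, 0]
Answer: A* = [[0, 10, 2], [-2, 0, 0], [4, 8, 0]]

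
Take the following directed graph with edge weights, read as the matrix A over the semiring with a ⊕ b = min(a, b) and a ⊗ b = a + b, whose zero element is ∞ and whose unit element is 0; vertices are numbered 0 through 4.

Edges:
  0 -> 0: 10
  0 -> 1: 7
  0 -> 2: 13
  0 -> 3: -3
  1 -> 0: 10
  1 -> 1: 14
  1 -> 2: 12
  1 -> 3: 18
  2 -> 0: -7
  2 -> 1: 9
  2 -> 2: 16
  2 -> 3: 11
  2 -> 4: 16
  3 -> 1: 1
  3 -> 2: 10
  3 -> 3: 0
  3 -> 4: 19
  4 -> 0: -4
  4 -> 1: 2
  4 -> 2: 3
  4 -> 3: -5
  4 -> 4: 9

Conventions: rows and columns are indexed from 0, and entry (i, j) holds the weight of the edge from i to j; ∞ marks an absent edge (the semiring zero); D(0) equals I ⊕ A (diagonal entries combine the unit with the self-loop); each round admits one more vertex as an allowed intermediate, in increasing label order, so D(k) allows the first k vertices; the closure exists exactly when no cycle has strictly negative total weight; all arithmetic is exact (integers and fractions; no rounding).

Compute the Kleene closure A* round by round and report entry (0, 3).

D(0):
  [0, 7, 13, -3, ∞]
  [10, 0, 12, 18, ∞]
  [-7, 9, 0, 11, 16]
  [∞, 1, 10, 0, 19]
  [-4, 2, 3, -5, 0]
D(1):
  [0, 7, 13, -3, ∞]
  [10, 0, 12, 7, ∞]
  [-7, 0, 0, -10, 16]
  [∞, 1, 10, 0, 19]
  [-4, 2, 3, -7, 0]
D(2):
  [0, 7, 13, -3, ∞]
  [10, 0, 12, 7, ∞]
  [-7, 0, 0, -10, 16]
  [11, 1, 10, 0, 19]
  [-4, 2, 3, -7, 0]
D(3):
  [0, 7, 13, -3, 29]
  [5, 0, 12, 2, 28]
  [-7, 0, 0, -10, 16]
  [3, 1, 10, 0, 19]
  [-4, 2, 3, -7, 0]
D(4):
  [0, -2, 7, -3, 16]
  [5, 0, 12, 2, 21]
  [-7, -9, 0, -10, 9]
  [3, 1, 10, 0, 19]
  [-4, -6, 3, -7, 0]
D(5):
  [0, -2, 7, -3, 16]
  [5, 0, 12, 2, 21]
  [-7, -9, 0, -10, 9]
  [3, 1, 10, 0, 19]
  [-4, -6, 3, -7, 0]
Answer: A*[0][3] = -3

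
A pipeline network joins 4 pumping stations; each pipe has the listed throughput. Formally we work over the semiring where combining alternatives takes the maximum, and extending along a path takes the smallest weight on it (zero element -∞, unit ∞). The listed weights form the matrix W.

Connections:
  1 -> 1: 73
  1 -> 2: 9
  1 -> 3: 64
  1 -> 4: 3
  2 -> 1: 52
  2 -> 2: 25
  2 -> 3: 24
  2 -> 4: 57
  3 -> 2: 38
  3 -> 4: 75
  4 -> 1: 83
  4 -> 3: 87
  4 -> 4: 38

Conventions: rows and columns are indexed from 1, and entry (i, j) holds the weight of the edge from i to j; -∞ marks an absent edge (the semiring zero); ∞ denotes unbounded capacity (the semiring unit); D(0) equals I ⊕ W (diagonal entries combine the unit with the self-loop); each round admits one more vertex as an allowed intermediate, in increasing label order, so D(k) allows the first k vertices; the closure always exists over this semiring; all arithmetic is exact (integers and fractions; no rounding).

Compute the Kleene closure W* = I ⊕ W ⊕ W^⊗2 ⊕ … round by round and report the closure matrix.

D(0):
  [∞, 9, 64, 3]
  [52, ∞, 24, 57]
  [-∞, 38, ∞, 75]
  [83, -∞, 87, ∞]
D(1):
  [∞, 9, 64, 3]
  [52, ∞, 52, 57]
  [-∞, 38, ∞, 75]
  [83, 9, 87, ∞]
D(2):
  [∞, 9, 64, 9]
  [52, ∞, 52, 57]
  [38, 38, ∞, 75]
  [83, 9, 87, ∞]
D(3):
  [∞, 38, 64, 64]
  [52, ∞, 52, 57]
  [38, 38, ∞, 75]
  [83, 38, 87, ∞]
D(4):
  [∞, 38, 64, 64]
  [57, ∞, 57, 57]
  [75, 38, ∞, 75]
  [83, 38, 87, ∞]
Answer: W* = [[∞, 38, 64, 64], [57, ∞, 57, 57], [75, 38, ∞, 75], [83, 38, 87, ∞]]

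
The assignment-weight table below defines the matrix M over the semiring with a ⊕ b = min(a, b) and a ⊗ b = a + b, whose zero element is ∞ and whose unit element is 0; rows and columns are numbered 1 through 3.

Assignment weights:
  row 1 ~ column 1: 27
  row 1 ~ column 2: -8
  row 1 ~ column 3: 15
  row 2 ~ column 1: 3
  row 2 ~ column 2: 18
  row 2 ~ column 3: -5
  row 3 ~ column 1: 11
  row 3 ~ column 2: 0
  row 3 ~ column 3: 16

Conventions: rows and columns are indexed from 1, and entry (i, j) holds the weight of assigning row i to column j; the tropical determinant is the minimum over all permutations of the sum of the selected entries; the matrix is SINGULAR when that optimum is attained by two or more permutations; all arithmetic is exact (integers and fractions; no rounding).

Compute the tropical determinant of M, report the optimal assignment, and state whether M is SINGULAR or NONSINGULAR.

σ = (1, 2, 3): 27 + 18 + 16 = 61
σ = (1, 3, 2): 27 + (-5) + 0 = 22
σ = (2, 1, 3): (-8) + 3 + 16 = 11
σ = (2, 3, 1): (-8) + (-5) + 11 = -2
σ = (3, 1, 2): 15 + 3 + 0 = 18
σ = (3, 2, 1): 15 + 18 + 11 = 44
Optimal value attained by: σ = (2, 3, 1).
Answer: det⊕(M) = -2; verdict: NONSINGULAR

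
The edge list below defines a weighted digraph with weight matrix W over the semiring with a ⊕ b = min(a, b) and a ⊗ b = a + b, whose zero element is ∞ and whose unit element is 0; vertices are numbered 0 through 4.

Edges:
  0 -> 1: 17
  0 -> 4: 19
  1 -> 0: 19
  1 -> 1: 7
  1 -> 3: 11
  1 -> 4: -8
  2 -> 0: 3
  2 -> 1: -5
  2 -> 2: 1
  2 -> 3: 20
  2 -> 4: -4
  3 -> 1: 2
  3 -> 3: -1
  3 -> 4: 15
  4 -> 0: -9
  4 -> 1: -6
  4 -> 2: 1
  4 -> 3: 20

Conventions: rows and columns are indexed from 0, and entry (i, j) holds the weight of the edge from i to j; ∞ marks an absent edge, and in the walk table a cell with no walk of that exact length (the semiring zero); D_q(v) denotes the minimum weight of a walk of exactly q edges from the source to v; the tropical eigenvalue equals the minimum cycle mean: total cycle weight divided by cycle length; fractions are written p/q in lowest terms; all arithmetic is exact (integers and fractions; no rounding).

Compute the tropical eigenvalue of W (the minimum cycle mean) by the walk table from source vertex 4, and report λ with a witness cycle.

q=0: [∞, ∞, ∞, ∞, 0]
q=1: [-9, -6, 1, 20, ∞]
q=2: [4, -4, 2, 5, -14]
q=3: [-23, -20, -13, 4, -12]
q=4: [-21, -18, -12, -9, -28]
q=5: [-37, -34, -27, -10, -26]
Optimal cycle mean attained by: cycle 1->4->1, total (-8) + (-6), length 2.
Answer: λ = -7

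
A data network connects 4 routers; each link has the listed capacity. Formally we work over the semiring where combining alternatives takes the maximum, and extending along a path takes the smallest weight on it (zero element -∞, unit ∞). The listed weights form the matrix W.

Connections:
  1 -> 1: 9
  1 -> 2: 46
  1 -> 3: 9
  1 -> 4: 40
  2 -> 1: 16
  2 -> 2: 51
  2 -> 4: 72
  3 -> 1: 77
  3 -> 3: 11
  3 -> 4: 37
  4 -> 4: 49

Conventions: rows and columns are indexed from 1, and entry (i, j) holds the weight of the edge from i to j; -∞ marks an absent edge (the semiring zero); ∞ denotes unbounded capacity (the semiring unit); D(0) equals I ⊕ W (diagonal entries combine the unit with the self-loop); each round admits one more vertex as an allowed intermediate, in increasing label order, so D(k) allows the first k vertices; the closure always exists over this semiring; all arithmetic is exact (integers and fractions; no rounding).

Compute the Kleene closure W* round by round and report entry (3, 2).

D(0):
  [∞, 46, 9, 40]
  [16, ∞, -∞, 72]
  [77, -∞, ∞, 37]
  [-∞, -∞, -∞, ∞]
D(1):
  [∞, 46, 9, 40]
  [16, ∞, 9, 72]
  [77, 46, ∞, 40]
  [-∞, -∞, -∞, ∞]
D(2):
  [∞, 46, 9, 46]
  [16, ∞, 9, 72]
  [77, 46, ∞, 46]
  [-∞, -∞, -∞, ∞]
D(3):
  [∞, 46, 9, 46]
  [16, ∞, 9, 72]
  [77, 46, ∞, 46]
  [-∞, -∞, -∞, ∞]
D(4):
  [∞, 46, 9, 46]
  [16, ∞, 9, 72]
  [77, 46, ∞, 46]
  [-∞, -∞, -∞, ∞]
Answer: W*[3][2] = 46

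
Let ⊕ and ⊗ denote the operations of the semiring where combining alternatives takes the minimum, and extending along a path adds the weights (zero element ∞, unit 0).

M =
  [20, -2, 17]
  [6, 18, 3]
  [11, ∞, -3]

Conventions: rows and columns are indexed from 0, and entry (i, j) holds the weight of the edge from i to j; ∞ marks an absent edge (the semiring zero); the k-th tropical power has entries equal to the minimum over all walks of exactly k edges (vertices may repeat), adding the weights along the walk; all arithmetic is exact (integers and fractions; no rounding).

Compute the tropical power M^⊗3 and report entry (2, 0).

M^⊗2:
  [4, 16, 1]
  [14, 4, 0]
  [8, 9, -6]
M^⊗3:
  [12, 2, -2]
  [10, 12, -3]
  [5, 6, -9]
Key observation: the optimum is the walk 2->2->2->0, with weight (-3) + (-3) + 11 = 5.
Optimal value attained by: walk 2->2->2->0.
Answer: (M^⊗3)[2][0] = 5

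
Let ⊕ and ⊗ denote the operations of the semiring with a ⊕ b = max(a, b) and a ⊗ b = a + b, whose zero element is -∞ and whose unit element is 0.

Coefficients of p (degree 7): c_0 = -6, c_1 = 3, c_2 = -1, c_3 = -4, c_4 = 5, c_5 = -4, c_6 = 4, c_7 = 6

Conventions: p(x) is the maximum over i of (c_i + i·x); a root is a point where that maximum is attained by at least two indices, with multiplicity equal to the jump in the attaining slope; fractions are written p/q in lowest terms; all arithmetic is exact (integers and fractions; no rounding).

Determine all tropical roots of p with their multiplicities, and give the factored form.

hull edge (i=0, c=-6) to (i=1, c=3): slope 9, span 1
hull edge (i=1, c=3) to (i=4, c=5): slope 2/3, span 3
hull edge (i=4, c=5) to (i=7, c=6): slope 1/3, span 3
Factored form: p(x) = 6 ⊗ (x ⊕ (-9)) ⊗ (x ⊕ (-2/3)) ⊗ (x ⊕ (-2/3)) ⊗ (x ⊕ (-2/3)) ⊗ (x ⊕ (-1/3)) ⊗ (x ⊕ (-1/3)) ⊗ (x ⊕ (-1/3))
Answer: roots = -9 (mult 1), -2/3 (mult 3), -1/3 (mult 3)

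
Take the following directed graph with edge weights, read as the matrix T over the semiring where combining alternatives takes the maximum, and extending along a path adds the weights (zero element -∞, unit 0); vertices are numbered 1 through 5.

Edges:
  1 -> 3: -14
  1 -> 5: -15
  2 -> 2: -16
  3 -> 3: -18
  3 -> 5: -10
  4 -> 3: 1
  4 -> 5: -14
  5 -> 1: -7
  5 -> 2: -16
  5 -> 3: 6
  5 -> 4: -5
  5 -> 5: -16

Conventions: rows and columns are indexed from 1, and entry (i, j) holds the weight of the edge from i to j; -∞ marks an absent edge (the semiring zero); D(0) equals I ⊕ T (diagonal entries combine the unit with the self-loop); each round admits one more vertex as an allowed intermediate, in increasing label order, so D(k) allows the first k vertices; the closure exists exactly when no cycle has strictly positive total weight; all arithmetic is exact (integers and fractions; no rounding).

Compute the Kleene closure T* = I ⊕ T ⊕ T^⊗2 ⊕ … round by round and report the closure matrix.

D(0):
  [0, -∞, -14, -∞, -15]
  [-∞, 0, -∞, -∞, -∞]
  [-∞, -∞, 0, -∞, -10]
  [-∞, -∞, 1, 0, -14]
  [-7, -16, 6, -5, 0]
D(1):
  [0, -∞, -14, -∞, -15]
  [-∞, 0, -∞, -∞, -∞]
  [-∞, -∞, 0, -∞, -10]
  [-∞, -∞, 1, 0, -14]
  [-7, -16, 6, -5, 0]
D(2):
  [0, -∞, -14, -∞, -15]
  [-∞, 0, -∞, -∞, -∞]
  [-∞, -∞, 0, -∞, -10]
  [-∞, -∞, 1, 0, -14]
  [-7, -16, 6, -5, 0]
D(3):
  [0, -∞, -14, -∞, -15]
  [-∞, 0, -∞, -∞, -∞]
  [-∞, -∞, 0, -∞, -10]
  [-∞, -∞, 1, 0, -9]
  [-7, -16, 6, -5, 0]
D(4):
  [0, -∞, -14, -∞, -15]
  [-∞, 0, -∞, -∞, -∞]
  [-∞, -∞, 0, -∞, -10]
  [-∞, -∞, 1, 0, -9]
  [-7, -16, 6, -5, 0]
D(5):
  [0, -31, -9, -20, -15]
  [-∞, 0, -∞, -∞, -∞]
  [-17, -26, 0, -15, -10]
  [-16, -25, 1, 0, -9]
  [-7, -16, 6, -5, 0]
Answer: T* = [[0, -31, -9, -20, -15], [-∞, 0, -∞, -∞, -∞], [-17, -26, 0, -15, -10], [-16, -25, 1, 0, -9], [-7, -16, 6, -5, 0]]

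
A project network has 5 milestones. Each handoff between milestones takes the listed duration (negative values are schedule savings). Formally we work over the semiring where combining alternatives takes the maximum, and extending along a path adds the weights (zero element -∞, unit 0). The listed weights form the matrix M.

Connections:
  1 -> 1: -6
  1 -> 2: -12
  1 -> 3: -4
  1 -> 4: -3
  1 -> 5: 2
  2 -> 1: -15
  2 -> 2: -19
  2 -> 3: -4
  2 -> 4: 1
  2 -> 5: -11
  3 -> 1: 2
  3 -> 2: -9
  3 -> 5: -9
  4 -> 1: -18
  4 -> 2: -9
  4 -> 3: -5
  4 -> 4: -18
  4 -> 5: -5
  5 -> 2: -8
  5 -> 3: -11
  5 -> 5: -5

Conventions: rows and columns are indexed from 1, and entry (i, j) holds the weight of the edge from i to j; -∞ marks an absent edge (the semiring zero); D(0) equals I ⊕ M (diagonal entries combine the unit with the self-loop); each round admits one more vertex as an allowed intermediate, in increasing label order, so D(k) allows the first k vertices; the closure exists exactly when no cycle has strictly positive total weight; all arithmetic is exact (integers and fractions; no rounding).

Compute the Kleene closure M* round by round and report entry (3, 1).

D(0):
  [0, -12, -4, -3, 2]
  [-15, 0, -4, 1, -11]
  [2, -9, 0, -∞, -9]
  [-18, -9, -5, 0, -5]
  [-∞, -8, -11, -∞, 0]
D(1):
  [0, -12, -4, -3, 2]
  [-15, 0, -4, 1, -11]
  [2, -9, 0, -1, 4]
  [-18, -9, -5, 0, -5]
  [-∞, -8, -11, -∞, 0]
D(2):
  [0, -12, -4, -3, 2]
  [-15, 0, -4, 1, -11]
  [2, -9, 0, -1, 4]
  [-18, -9, -5, 0, -5]
  [-23, -8, -11, -7, 0]
D(3):
  [0, -12, -4, -3, 2]
  [-2, 0, -4, 1, 0]
  [2, -9, 0, -1, 4]
  [-3, -9, -5, 0, -1]
  [-9, -8, -11, -7, 0]
D(4):
  [0, -12, -4, -3, 2]
  [-2, 0, -4, 1, 0]
  [2, -9, 0, -1, 4]
  [-3, -9, -5, 0, -1]
  [-9, -8, -11, -7, 0]
D(5):
  [0, -6, -4, -3, 2]
  [-2, 0, -4, 1, 0]
  [2, -4, 0, -1, 4]
  [-3, -9, -5, 0, -1]
  [-9, -8, -11, -7, 0]
Answer: M*[3][1] = 2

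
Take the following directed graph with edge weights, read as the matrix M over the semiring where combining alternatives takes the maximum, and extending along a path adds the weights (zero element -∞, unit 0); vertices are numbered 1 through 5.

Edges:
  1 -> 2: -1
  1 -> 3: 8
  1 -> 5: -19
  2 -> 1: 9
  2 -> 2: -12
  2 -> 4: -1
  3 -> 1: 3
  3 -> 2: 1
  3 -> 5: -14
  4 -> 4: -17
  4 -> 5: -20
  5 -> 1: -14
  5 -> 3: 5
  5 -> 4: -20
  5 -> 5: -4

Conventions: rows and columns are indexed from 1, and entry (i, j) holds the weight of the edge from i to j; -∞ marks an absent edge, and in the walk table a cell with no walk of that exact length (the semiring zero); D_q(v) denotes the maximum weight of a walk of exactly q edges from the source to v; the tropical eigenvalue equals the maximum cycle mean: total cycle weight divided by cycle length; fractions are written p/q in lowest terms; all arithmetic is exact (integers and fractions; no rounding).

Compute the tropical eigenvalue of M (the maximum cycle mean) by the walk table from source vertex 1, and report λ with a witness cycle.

q=0: [0, -∞, -∞, -∞, -∞]
q=1: [-∞, -1, 8, -∞, -19]
q=2: [11, 9, -14, -2, -6]
q=3: [18, 10, 19, 8, -8]
q=4: [22, 20, 26, 9, 5]
q=5: [29, 27, 30, 19, 12]
Optimal cycle mean attained by: cycle 1->3->2->1, total 8 + 1 + 9, length 3.
Answer: λ = 6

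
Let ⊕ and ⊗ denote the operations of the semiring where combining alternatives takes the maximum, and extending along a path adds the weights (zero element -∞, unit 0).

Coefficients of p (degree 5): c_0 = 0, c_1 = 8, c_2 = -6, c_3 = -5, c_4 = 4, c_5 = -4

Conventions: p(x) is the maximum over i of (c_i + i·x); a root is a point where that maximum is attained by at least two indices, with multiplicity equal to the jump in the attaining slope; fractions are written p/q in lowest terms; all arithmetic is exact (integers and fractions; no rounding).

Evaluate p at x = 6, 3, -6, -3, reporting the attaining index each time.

p(6) = max(0+0·6=0, 8+1·6=14, -6+2·6=6, -5+3·6=13, 4+4·6=28, -4+5·6=26) = 28 (attained by i=4)
p(3) = max(0+0·3=0, 8+1·3=11, -6+2·3=0, -5+3·3=4, 4+4·3=16, -4+5·3=11) = 16 (attained by i=4)
p(-6) = max(0+0·(-6)=0, 8+1·(-6)=2, -6+2·(-6)=-18, -5+3·(-6)=-23, 4+4·(-6)=-20, -4+5·(-6)=-34) = 2 (attained by i=1)
p(-3) = max(0+0·(-3)=0, 8+1·(-3)=5, -6+2·(-3)=-12, -5+3·(-3)=-14, 4+4·(-3)=-8, -4+5·(-3)=-19) = 5 (attained by i=1)
Answer: p(6) = 28; p(3) = 16; p(-6) = 2; p(-3) = 5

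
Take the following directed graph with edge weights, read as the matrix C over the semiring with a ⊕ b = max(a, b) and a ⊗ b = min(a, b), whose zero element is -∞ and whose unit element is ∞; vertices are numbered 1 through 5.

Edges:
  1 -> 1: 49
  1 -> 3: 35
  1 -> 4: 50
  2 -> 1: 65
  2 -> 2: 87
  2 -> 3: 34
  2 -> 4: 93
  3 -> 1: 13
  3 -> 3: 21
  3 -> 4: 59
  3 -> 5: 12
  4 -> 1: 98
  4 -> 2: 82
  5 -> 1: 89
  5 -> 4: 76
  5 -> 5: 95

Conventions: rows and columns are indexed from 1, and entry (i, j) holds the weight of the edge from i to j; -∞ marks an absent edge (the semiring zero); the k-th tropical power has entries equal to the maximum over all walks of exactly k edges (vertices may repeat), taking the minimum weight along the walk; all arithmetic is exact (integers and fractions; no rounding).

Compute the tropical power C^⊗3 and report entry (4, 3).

C^⊗2:
  [50, 50, 35, 49, 12]
  [93, 87, 35, 87, 12]
  [59, 59, 21, 21, 12]
  [65, 82, 35, 82, -∞]
  [89, 76, 35, 76, 95]
C^⊗3:
  [50, 50, 35, 50, 12]
  [87, 87, 35, 87, 12]
  [59, 59, 35, 59, 12]
  [82, 82, 35, 82, 12]
  [89, 76, 35, 76, 95]
Key observation: the optimum is the walk 4->1->1->3, with weight 98 min 49 min 35 = 35.
Optimal value attained by: walk 4->1->1->3.
Answer: (C^⊗3)[4][3] = 35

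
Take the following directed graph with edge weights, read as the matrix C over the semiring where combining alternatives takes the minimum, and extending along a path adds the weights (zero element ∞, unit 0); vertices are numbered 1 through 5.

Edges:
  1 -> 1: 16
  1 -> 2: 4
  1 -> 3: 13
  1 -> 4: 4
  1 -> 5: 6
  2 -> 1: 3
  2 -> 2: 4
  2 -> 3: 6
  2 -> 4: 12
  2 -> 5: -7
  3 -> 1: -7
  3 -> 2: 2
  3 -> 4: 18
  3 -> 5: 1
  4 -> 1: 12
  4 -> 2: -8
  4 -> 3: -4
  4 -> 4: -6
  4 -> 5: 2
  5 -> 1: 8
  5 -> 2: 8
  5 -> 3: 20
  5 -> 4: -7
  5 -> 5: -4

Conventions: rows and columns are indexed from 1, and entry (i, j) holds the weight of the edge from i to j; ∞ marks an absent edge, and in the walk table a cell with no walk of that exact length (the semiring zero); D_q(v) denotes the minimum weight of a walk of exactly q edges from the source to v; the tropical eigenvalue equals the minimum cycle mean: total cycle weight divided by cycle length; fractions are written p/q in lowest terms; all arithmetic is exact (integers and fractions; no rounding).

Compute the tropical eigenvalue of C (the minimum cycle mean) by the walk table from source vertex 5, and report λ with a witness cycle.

q=0: [∞, ∞, ∞, ∞, 0]
q=1: [8, 8, 20, -7, -4]
q=2: [4, -15, -11, -13, -8]
q=3: [-18, -21, -17, -19, -22]
q=4: [-24, -27, -23, -29, -28]
q=5: [-30, -37, -33, -35, -34]
Optimal cycle mean attained by: cycle 2->5->4->2, total (-7) + (-7) + (-8), length 3.
Answer: λ = -22/3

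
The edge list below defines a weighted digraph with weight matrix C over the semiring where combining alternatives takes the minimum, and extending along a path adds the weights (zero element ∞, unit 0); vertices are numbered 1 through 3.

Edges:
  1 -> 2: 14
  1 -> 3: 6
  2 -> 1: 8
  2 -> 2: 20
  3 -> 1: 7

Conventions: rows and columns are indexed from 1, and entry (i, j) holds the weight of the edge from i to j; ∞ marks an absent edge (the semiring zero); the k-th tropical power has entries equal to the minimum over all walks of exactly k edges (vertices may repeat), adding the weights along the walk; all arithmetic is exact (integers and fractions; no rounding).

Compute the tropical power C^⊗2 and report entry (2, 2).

C^⊗2:
  [13, 34, ∞]
  [28, 22, 14]
  [∞, 21, 13]
Key observation: the optimum is the walk 2->1->2, with weight 8 + 14 = 22.
Optimal value attained by: walk 2->1->2.
Answer: (C^⊗2)[2][2] = 22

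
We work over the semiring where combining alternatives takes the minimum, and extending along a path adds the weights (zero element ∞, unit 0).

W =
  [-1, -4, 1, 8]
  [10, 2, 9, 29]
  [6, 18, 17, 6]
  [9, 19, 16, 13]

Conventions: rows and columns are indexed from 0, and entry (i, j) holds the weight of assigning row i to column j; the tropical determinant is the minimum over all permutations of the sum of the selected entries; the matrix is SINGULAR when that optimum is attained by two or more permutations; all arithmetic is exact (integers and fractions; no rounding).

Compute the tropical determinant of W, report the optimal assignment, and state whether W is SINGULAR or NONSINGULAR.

σ = (0, 1, 2, 3): (-1) + 2 + 17 + 13 = 31
σ = (0, 1, 3, 2): (-1) + 2 + 6 + 16 = 23
σ = (0, 2, 1, 3): (-1) + 9 + 18 + 13 = 39
σ = (0, 2, 3, 1): (-1) + 9 + 6 + 19 = 33
σ = (0, 3, 1, 2): (-1) + 29 + 18 + 16 = 62
σ = (0, 3, 2, 1): (-1) + 29 + 17 + 19 = 64
σ = (1, 0, 2, 3): (-4) + 10 + 17 + 13 = 36
σ = (1, 0, 3, 2): (-4) + 10 + 6 + 16 = 28
σ = (1, 2, 0, 3): (-4) + 9 + 6 + 13 = 24
σ = (1, 2, 3, 0): (-4) + 9 + 6 + 9 = 20
σ = (1, 3, 0, 2): (-4) + 29 + 6 + 16 = 47
σ = (1, 3, 2, 0): (-4) + 29 + 17 + 9 = 51
σ = (2, 0, 1, 3): 1 + 10 + 18 + 13 = 42
σ = (2, 0, 3, 1): 1 + 10 + 6 + 19 = 36
σ = (2, 1, 0, 3): 1 + 2 + 6 + 13 = 22
σ = (2, 1, 3, 0): 1 + 2 + 6 + 9 = 18
σ = (2, 3, 0, 1): 1 + 29 + 6 + 19 = 55
σ = (2, 3, 1, 0): 1 + 29 + 18 + 9 = 57
σ = (3, 0, 1, 2): 8 + 10 + 18 + 16 = 52
σ = (3, 0, 2, 1): 8 + 10 + 17 + 19 = 54
σ = (3, 1, 0, 2): 8 + 2 + 6 + 16 = 32
σ = (3, 1, 2, 0): 8 + 2 + 17 + 9 = 36
σ = (3, 2, 0, 1): 8 + 9 + 6 + 19 = 42
σ = (3, 2, 1, 0): 8 + 9 + 18 + 9 = 44
Optimal value attained by: σ = (2, 1, 3, 0).
Answer: det⊕(W) = 18; verdict: NONSINGULAR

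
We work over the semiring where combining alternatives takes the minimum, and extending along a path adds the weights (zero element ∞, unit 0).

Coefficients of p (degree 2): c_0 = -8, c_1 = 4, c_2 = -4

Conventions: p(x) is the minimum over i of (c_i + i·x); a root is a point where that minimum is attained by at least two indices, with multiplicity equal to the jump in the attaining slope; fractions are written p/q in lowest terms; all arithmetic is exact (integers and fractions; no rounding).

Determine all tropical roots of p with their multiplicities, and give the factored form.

hull edge (i=0, c=-8) to (i=2, c=-4): slope 2, span 2
Factored form: p(x) = -4 ⊗ (x ⊕ (-2)) ⊗ (x ⊕ (-2))
Answer: roots = -2 (mult 2)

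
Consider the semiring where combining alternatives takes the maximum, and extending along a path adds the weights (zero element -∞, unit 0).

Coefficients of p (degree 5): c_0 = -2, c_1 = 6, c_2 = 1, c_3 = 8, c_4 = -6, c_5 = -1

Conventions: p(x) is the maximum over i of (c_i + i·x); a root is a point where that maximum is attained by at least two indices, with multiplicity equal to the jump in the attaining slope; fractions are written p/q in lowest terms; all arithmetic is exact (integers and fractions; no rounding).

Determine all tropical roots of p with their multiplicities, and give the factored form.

hull edge (i=0, c=-2) to (i=1, c=6): slope 8, span 1
hull edge (i=1, c=6) to (i=3, c=8): slope 1, span 2
hull edge (i=3, c=8) to (i=5, c=-1): slope -9/2, span 2
Factored form: p(x) = -1 ⊗ (x ⊕ (-8)) ⊗ (x ⊕ (-1)) ⊗ (x ⊕ (-1)) ⊗ (x ⊕ 9/2) ⊗ (x ⊕ 9/2)
Answer: roots = -8 (mult 1), -1 (mult 2), 9/2 (mult 2)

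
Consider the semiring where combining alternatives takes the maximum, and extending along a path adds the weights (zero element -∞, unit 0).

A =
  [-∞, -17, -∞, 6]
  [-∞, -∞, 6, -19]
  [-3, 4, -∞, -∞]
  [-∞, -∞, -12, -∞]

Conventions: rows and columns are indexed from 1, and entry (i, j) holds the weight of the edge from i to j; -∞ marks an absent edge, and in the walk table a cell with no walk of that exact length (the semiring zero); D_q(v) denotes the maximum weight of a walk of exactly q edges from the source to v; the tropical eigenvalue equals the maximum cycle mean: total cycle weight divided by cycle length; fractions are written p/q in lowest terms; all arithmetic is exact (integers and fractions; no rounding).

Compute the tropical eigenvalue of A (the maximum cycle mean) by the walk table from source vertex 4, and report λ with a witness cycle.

q=0: [-∞, -∞, -∞, 0]
q=1: [-∞, -∞, -12, -∞]
q=2: [-15, -8, -∞, -∞]
q=3: [-∞, -32, -2, -9]
q=4: [-5, 2, -21, -51]
Optimal cycle mean attained by: cycle 2->3->2, total 6 + 4, length 2.
Answer: λ = 5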